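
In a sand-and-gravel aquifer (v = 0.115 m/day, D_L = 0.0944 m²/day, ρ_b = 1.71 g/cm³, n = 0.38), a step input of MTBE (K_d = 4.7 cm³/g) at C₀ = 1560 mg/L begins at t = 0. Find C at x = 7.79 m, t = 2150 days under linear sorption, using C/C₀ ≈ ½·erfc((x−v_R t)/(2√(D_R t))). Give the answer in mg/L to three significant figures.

1220 mg/L

Retardation factor R = 1 + ρ_b·K_d/n = 1 + 1.71 × 4.7/0.38 = 22.15.
Sorption retards both mechanisms: v_R = v/R = 0.005192 m/day, D_R = D/R = 0.004262 m²/day.
v_R·t = 0.005192 × 2150 = 11.1628 m; 2√(D_R t) = 6.054 m; argument = (7.79 − 11.1628)/6.054 = -0.5571.
C = C₀ × ½·erfc(-0.5571) = 1560 × 0.7846 = 1220 mg/L.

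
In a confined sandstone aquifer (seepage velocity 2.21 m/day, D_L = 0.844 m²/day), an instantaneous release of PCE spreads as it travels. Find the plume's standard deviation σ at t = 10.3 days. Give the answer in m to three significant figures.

Dispersive spreading gives a Gaussian with σ² = 2Dt; advection only shifts the center.
σ = √(2 × 0.844 × 10.3) = 4.17 m.

4.17 m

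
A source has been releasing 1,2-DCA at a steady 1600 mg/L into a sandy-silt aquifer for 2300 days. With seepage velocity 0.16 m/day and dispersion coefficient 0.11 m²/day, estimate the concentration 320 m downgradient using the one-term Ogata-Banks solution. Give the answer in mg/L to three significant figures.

For a continuous step input, C/C₀ ≈ ½·erfc((x−vt)/(2√(Dt))).
vt = 0.16 × 2300 = 368 m and 2√(Dt) = 2√(0.11 × 2300) = 31.81 m.
Argument (x−vt)/(2√(Dt)) = (320 − 368)/31.81 = -1.509; ½·erfc(-1.509) = 0.9836.
C = 1600 × 0.9836 = 1570 mg/L.

1570 mg/L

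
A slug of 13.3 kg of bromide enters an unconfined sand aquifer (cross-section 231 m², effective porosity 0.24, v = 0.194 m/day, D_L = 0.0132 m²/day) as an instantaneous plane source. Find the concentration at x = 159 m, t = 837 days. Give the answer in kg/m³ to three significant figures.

0.0157 kg/m³

For an instantaneous plane source, C(x,t) = M/(n_e·A·√(4πDt)) · exp(−(x−vt)²/(4Dt)), with n_e·A the pore (flow) area.
Plume center vt = 0.194 × 837 = 162.378 m, so the well at 159 m is 3.378 m upgradient of the peak.
√(4πDt) = 11.78 m, giving peak height M/(n_e·A·√(4πDt)) = 13.3/(0.24 × 231 × 11.78) = 0.02036 kg/m³.
(x−vt)²/(4Dt) = (-3.378)²/(4 × 0.0132 × 837) = 0.2582; exp(−0.2582) = 0.7724.
C = 0.02036 × 0.7724 = 0.0157 kg/m³.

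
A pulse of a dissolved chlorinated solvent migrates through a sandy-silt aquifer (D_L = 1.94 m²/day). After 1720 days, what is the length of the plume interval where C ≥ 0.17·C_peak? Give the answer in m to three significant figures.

The plume is Gaussian with σ = √(2Dt) = √(2 × 1.94 × 1720) = 81.69 m.
C/C_peak = exp(−Δx²/(2σ²)) = 0.17 ⇒ Δx = σ·√(−2 ln 0.17) = 81.69 × 1.883 = 153.8 m.
Width = 2Δx = 308 m.

308 m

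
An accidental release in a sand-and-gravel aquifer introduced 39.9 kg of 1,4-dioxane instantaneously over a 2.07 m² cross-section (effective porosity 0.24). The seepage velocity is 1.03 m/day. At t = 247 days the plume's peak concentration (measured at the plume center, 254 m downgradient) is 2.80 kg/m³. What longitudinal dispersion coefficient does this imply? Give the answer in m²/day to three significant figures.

0.265 m²/day

At the plume center C_max = M/(n_e·A·√(4πDt)), so D = M²/(4πt·(n_e·A·C_max)²).
n_e·A·C_max = 0.24 × 2.07 × 2.80 = 1.391 kg/m.
D = 39.9²/(4π × 247 × 1.391²) = 0.265 m²/day.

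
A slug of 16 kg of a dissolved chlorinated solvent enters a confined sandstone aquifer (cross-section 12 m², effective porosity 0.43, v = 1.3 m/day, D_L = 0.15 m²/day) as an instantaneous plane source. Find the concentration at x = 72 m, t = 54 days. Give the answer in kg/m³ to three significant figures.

0.278 kg/m³

For an instantaneous plane source, C(x,t) = M/(n_e·A·√(4πDt)) · exp(−(x−vt)²/(4Dt)), with n_e·A the pore (flow) area.
Plume center vt = 1.3 × 54 = 70.2 m, so the well at 72 m is 1.8 m downgradient of the peak.
√(4πDt) = 10.09 m, giving peak height M/(n_e·A·√(4πDt)) = 16/(0.43 × 12 × 10.09) = 0.3073 kg/m³.
(x−vt)²/(4Dt) = (1.8)²/(4 × 0.15 × 54) = 0.1000; exp(−0.1000) = 0.9048.
C = 0.3073 × 0.9048 = 0.278 kg/m³.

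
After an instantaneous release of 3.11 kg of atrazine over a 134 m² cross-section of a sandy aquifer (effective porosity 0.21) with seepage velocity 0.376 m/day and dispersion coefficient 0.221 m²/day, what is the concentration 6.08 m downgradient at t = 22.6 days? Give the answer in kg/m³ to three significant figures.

For an instantaneous plane source, C(x,t) = M/(n_e·A·√(4πDt)) · exp(−(x−vt)²/(4Dt)), with n_e·A the pore (flow) area.
Plume center vt = 0.376 × 22.6 = 8.4976 m, so the well at 6.08 m is 2.4176 m upgradient of the peak.
√(4πDt) = 7.922 m, giving peak height M/(n_e·A·√(4πDt)) = 3.11/(0.21 × 134 × 7.922) = 0.01395 kg/m³.
(x−vt)²/(4Dt) = (-2.4176)²/(4 × 0.221 × 22.6) = 0.2926; exp(−0.2926) = 0.7463.
C = 0.01395 × 0.7463 = 0.0104 kg/m³.

0.0104 kg/m³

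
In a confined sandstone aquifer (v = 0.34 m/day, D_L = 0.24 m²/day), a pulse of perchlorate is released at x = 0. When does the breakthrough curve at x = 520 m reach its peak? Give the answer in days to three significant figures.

For the 1D instantaneous-source solution, setting ∂C/∂t = 0 at fixed x gives v²t² + 2Dt − x² = 0, so t = (√(D² + v²x²) − D)/v².
√(D² + v²x²) = √(0.24² + 0.34² × 520²) = 176.8; v² = 0.1156.
t = (176.8 − 0.24)/0.1156 = 1530 days (vs. the pure-advection estimate x/v = 1530 d).

1530 days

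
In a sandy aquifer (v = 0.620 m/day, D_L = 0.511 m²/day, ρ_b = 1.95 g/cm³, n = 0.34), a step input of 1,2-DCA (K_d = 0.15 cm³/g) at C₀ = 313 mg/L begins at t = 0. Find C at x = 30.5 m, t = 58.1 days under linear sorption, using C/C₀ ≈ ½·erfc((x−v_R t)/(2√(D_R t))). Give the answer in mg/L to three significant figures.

7.62 mg/L

Retardation factor R = 1 + ρ_b·K_d/n = 1 + 1.95 × 0.15/0.34 = 1.860.
Sorption retards both mechanisms: v_R = v/R = 0.3333 m/day, D_R = D/R = 0.2747 m²/day.
v_R·t = 0.3333 × 58.1 = 19.36473 m; 2√(D_R t) = 7.990 m; argument = (30.5 − 19.36473)/7.990 = 1.394.
C = C₀ × ½·erfc(1.394) = 313 × 0.02434 = 7.62 mg/L.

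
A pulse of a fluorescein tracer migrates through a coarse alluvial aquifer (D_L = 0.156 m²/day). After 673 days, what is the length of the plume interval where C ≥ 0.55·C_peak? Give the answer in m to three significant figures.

The plume is Gaussian with σ = √(2Dt) = √(2 × 0.156 × 673) = 14.49 m.
C/C_peak = exp(−Δx²/(2σ²)) = 0.55 ⇒ Δx = σ·√(−2 ln 0.55) = 14.49 × 1.093 = 15.84 m.
Width = 2Δx = 31.7 m.

31.7 m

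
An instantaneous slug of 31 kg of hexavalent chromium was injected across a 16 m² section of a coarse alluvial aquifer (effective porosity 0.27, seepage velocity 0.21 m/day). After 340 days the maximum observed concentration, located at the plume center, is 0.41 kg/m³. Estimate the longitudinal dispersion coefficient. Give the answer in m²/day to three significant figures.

At the plume center C_max = M/(n_e·A·√(4πDt)), so D = M²/(4πt·(n_e·A·C_max)²).
n_e·A·C_max = 0.27 × 16 × 0.41 = 1.771 kg/m.
D = 31²/(4π × 340 × 1.771²) = 0.0717 m²/day.

0.0717 m²/day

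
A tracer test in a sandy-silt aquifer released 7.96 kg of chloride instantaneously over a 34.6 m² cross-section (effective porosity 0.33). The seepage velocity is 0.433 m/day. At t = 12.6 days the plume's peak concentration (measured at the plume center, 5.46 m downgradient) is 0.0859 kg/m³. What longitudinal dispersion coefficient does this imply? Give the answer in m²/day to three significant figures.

At the plume center C_max = M/(n_e·A·√(4πDt)), so D = M²/(4πt·(n_e·A·C_max)²).
n_e·A·C_max = 0.33 × 34.6 × 0.0859 = 0.9808 kg/m.
D = 7.96²/(4π × 12.6 × 0.9808²) = 0.416 m²/day.

0.416 m²/day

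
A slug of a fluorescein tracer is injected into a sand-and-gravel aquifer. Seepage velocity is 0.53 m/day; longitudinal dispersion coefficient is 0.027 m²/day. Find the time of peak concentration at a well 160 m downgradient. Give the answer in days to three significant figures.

302 days

For the 1D instantaneous-source solution, setting ∂C/∂t = 0 at fixed x gives v²t² + 2Dt − x² = 0, so t = (√(D² + v²x²) − D)/v².
√(D² + v²x²) = √(0.027² + 0.53² × 160²) = 84.80; v² = 0.2809.
t = (84.80 − 0.027)/0.2809 = 302 days (vs. the pure-advection estimate x/v = 302 d).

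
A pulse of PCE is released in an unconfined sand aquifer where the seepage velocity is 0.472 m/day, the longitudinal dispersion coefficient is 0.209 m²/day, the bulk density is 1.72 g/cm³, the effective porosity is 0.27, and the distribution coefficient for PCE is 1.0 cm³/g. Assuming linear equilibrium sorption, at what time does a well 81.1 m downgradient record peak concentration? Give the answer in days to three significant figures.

Retardation factor R = 1 + ρ_b·K_d/n = 1 + 1.72 × 1.0/0.27 = 7.370.
Sorption retards both mechanisms: v_R = v/R = 0.06404 m/day, D_R = D/R = 0.02836 m²/day.
Peak time from v_R²t² + 2D_R t − x² = 0: t = (√(D_R² + v_R²x²) − D_R)/v_R².
√(D_R² + v_R²x²) = √(0.02836² + 0.06404² × 81.1²) = 5.194; v_R² = 0.004101.
t = (5.194 − 0.02836)/0.004101 = 1260 days.

1260 days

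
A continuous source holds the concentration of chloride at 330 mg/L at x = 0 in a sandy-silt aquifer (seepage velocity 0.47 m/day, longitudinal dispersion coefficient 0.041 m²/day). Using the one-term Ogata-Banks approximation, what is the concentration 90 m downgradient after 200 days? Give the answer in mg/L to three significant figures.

277 mg/L

For a continuous step input, C/C₀ ≈ ½·erfc((x−vt)/(2√(Dt))).
vt = 0.47 × 200 = 94 m and 2√(Dt) = 2√(0.041 × 200) = 5.727 m.
Argument (x−vt)/(2√(Dt)) = (90 − 94)/5.727 = -0.6984; ½·erfc(-0.6984) = 0.8383.
C = 330 × 0.8383 = 277 mg/L.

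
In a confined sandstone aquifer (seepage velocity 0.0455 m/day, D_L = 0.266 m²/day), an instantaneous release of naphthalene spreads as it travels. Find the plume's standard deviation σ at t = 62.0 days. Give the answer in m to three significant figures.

5.74 m

Dispersive spreading gives a Gaussian with σ² = 2Dt; advection only shifts the center.
σ = √(2 × 0.266 × 62.0) = 5.74 m.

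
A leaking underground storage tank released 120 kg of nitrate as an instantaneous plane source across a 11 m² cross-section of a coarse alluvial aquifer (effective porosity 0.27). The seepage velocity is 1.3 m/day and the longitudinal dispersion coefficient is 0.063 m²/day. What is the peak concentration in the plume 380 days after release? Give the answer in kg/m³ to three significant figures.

The peak of an instantaneous 1D plume sits at x = vt; there the Gaussian factor is 1 and C_max = M/(n_e·A·√(4πDt)), where n_e·A is the pore area the mass is dissolved in.
√(4πDt) = √(4π × 0.063 × 380) = 17.34 m, so C_max = 120/(0.27 × 11 × 17.34) = 2.33 kg/m³.

2.33 kg/m³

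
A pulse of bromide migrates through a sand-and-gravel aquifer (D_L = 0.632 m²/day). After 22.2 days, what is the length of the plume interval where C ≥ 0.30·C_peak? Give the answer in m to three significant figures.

16.4 m

The plume is Gaussian with σ = √(2Dt) = √(2 × 0.632 × 22.2) = 5.297 m.
C/C_peak = exp(−Δx²/(2σ²)) = 0.30 ⇒ Δx = σ·√(−2 ln 0.30) = 5.297 × 1.552 = 8.221 m.
Width = 2Δx = 16.4 m.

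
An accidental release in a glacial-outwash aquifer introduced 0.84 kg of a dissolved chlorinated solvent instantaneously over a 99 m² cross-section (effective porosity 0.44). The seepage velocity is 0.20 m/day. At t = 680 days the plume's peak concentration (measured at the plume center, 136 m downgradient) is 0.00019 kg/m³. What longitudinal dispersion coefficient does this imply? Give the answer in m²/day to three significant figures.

At the plume center C_max = M/(n_e·A·√(4πDt)), so D = M²/(4πt·(n_e·A·C_max)²).
n_e·A·C_max = 0.44 × 99 × 0.00019 = 0.008276 kg/m.
D = 0.84²/(4π × 680 × 0.008276²) = 1.21 m²/day.

1.21 m²/day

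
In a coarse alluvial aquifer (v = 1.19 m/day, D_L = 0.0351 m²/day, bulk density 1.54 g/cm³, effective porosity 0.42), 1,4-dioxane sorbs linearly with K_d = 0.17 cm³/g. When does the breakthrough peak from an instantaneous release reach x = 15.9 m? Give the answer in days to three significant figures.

Retardation factor R = 1 + ρ_b·K_d/n = 1 + 1.54 × 0.17/0.42 = 1.623.
Sorption retards both mechanisms: v_R = v/R = 0.7332 m/day, D_R = D/R = 0.02163 m²/day.
Peak time from v_R²t² + 2D_R t − x² = 0: t = (√(D_R² + v_R²x²) − D_R)/v_R².
√(D_R² + v_R²x²) = √(0.02163² + 0.7332² × 15.9²) = 11.66; v_R² = 0.5376.
t = (11.66 − 0.02163)/0.5376 = 21.6 days.

21.6 days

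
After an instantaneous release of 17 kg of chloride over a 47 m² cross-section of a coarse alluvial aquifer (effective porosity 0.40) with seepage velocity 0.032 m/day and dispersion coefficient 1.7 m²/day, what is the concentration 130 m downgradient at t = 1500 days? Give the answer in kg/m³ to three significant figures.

0.00261 kg/m³

For an instantaneous plane source, C(x,t) = M/(n_e·A·√(4πDt)) · exp(−(x−vt)²/(4Dt)), with n_e·A the pore (flow) area.
Plume center vt = 0.032 × 1500 = 48 m, so the well at 130 m is 82 m downgradient of the peak.
√(4πDt) = 179.0 m, giving peak height M/(n_e·A·√(4πDt)) = 17/(0.40 × 47 × 179.0) = 0.005052 kg/m³.
(x−vt)²/(4Dt) = (82)²/(4 × 1.7 × 1500) = 0.6592; exp(−0.6592) = 0.5173.
C = 0.005052 × 0.5173 = 0.00261 kg/m³.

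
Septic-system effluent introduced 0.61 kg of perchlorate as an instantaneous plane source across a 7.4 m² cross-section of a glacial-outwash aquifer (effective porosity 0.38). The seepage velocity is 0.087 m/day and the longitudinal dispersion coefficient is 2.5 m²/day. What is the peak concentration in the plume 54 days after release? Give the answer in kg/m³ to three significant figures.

The peak of an instantaneous 1D plume sits at x = vt; there the Gaussian factor is 1 and C_max = M/(n_e·A·√(4πDt)), where n_e·A is the pore area the mass is dissolved in.
√(4πDt) = √(4π × 2.5 × 54) = 41.19 m, so C_max = 0.61/(0.38 × 7.4 × 41.19) = 0.00527 kg/m³.

0.00527 kg/m³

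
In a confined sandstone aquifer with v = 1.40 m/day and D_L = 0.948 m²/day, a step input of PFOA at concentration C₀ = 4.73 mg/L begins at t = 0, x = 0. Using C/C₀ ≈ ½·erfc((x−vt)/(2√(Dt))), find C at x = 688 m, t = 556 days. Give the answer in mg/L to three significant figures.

For a continuous step input, C/C₀ ≈ ½·erfc((x−vt)/(2√(Dt))).
vt = 1.40 × 556 = 778.4 m and 2√(Dt) = 2√(0.948 × 556) = 45.92 m.
Argument (x−vt)/(2√(Dt)) = (688 − 778.4)/45.92 = -1.969; ½·erfc(-1.969) = 0.9973.
C = 4.73 × 0.9973 = 4.72 mg/L.

4.72 mg/L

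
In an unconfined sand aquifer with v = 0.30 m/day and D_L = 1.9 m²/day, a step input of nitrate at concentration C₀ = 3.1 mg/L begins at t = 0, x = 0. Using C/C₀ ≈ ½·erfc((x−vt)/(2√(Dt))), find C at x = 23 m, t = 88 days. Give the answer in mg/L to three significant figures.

1.78 mg/L

For a continuous step input, C/C₀ ≈ ½·erfc((x−vt)/(2√(Dt))).
vt = 0.30 × 88 = 26.4 m and 2√(Dt) = 2√(1.9 × 88) = 25.86 m.
Argument (x−vt)/(2√(Dt)) = (23 − 26.4)/25.86 = -0.1315; ½·erfc(-0.1315) = 0.5738.
C = 3.1 × 0.5738 = 1.78 mg/L.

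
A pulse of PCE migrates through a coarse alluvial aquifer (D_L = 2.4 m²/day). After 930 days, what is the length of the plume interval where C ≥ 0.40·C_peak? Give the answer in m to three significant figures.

The plume is Gaussian with σ = √(2Dt) = √(2 × 2.4 × 930) = 66.81 m.
C/C_peak = exp(−Δx²/(2σ²)) = 0.40 ⇒ Δx = σ·√(−2 ln 0.40) = 66.81 × 1.354 = 90.46 m.
Width = 2Δx = 181 m.

181 m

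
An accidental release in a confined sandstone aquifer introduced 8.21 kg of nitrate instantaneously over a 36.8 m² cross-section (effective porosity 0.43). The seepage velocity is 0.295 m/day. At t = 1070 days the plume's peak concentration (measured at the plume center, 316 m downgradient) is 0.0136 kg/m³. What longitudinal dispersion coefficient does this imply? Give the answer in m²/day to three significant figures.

At the plume center C_max = M/(n_e·A·√(4πDt)), so D = M²/(4πt·(n_e·A·C_max)²).
n_e·A·C_max = 0.43 × 36.8 × 0.0136 = 0.2152 kg/m.
D = 8.21²/(4π × 1070 × 0.2152²) = 0.108 m²/day.

0.108 m²/day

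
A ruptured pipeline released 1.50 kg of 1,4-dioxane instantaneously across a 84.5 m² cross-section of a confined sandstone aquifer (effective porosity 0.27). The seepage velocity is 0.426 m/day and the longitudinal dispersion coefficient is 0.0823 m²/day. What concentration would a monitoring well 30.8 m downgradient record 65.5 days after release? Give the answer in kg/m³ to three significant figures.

For an instantaneous plane source, C(x,t) = M/(n_e·A·√(4πDt)) · exp(−(x−vt)²/(4Dt)), with n_e·A the pore (flow) area.
Plume center vt = 0.426 × 65.5 = 27.903 m, so the well at 30.8 m is 2.897 m downgradient of the peak.
√(4πDt) = 8.230 m, giving peak height M/(n_e·A·√(4πDt)) = 1.50/(0.27 × 84.5 × 8.230) = 0.007989 kg/m³.
(x−vt)²/(4Dt) = (2.897)²/(4 × 0.0823 × 65.5) = 0.3892; exp(−0.3892) = 0.6776.
C = 0.007989 × 0.6776 = 0.00541 kg/m³.

0.00541 kg/m³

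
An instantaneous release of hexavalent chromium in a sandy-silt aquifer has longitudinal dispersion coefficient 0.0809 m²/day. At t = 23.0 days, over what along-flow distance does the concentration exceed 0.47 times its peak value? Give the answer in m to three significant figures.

4.74 m

The plume is Gaussian with σ = √(2Dt) = √(2 × 0.0809 × 23.0) = 1.929 m.
C/C_peak = exp(−Δx²/(2σ²)) = 0.47 ⇒ Δx = σ·√(−2 ln 0.47) = 1.929 × 1.229 = 2.371 m.
Width = 2Δx = 4.74 m.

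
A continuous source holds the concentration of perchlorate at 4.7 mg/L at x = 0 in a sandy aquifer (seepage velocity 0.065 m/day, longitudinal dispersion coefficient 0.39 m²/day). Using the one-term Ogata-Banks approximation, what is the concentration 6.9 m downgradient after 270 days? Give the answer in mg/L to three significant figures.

3.61 mg/L

For a continuous step input, C/C₀ ≈ ½·erfc((x−vt)/(2√(Dt))).
vt = 0.065 × 270 = 17.55 m and 2√(Dt) = 2√(0.39 × 270) = 20.52 m.
Argument (x−vt)/(2√(Dt)) = (6.9 − 17.55)/20.52 = -0.5190; ½·erfc(-0.5190) = 0.7685.
C = 4.7 × 0.7685 = 3.61 mg/L.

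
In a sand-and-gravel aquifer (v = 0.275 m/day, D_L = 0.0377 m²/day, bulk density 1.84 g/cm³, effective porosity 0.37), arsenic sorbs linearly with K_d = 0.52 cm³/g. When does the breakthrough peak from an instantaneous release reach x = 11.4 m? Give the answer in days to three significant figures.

Retardation factor R = 1 + ρ_b·K_d/n = 1 + 1.84 × 0.52/0.37 = 3.586.
Sorption retards both mechanisms: v_R = v/R = 0.07669 m/day, D_R = D/R = 0.01051 m²/day.
Peak time from v_R²t² + 2D_R t − x² = 0: t = (√(D_R² + v_R²x²) − D_R)/v_R².
√(D_R² + v_R²x²) = √(0.01051² + 0.07669² × 11.4²) = 0.8743; v_R² = 0.005881.
t = (0.8743 − 0.01051)/0.005881 = 147 days.

147 days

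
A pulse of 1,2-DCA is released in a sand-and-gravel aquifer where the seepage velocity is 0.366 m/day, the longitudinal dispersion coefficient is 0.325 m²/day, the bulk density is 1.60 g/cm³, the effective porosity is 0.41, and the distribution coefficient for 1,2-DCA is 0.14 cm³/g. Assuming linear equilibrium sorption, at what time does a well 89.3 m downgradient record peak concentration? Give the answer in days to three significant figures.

Retardation factor R = 1 + ρ_b·K_d/n = 1 + 1.60 × 0.14/0.41 = 1.546.
Sorption retards both mechanisms: v_R = v/R = 0.2367 m/day, D_R = D/R = 0.2102 m²/day.
Peak time from v_R²t² + 2D_R t − x² = 0: t = (√(D_R² + v_R²x²) − D_R)/v_R².
√(D_R² + v_R²x²) = √(0.2102² + 0.2367² × 89.3²) = 21.14; v_R² = 0.05603.
t = (21.14 − 0.2102)/0.05603 = 374 days.

374 days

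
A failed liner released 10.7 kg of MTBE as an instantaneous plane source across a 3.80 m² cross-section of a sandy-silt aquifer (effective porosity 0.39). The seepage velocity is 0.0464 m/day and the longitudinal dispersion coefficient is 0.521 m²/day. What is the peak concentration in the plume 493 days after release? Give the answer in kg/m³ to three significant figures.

The peak of an instantaneous 1D plume sits at x = vt; there the Gaussian factor is 1 and C_max = M/(n_e·A·√(4πDt)), where n_e·A is the pore area the mass is dissolved in.
√(4πDt) = √(4π × 0.521 × 493) = 56.81 m, so C_max = 10.7/(0.39 × 3.80 × 56.81) = 0.127 kg/m³.

0.127 kg/m³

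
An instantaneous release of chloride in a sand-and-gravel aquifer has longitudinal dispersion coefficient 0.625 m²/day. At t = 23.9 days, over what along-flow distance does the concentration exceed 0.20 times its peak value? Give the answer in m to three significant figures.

The plume is Gaussian with σ = √(2Dt) = √(2 × 0.625 × 23.9) = 5.466 m.
C/C_peak = exp(−Δx²/(2σ²)) = 0.20 ⇒ Δx = σ·√(−2 ln 0.20) = 5.466 × 1.794 = 9.806 m.
Width = 2Δx = 19.6 m.

19.6 m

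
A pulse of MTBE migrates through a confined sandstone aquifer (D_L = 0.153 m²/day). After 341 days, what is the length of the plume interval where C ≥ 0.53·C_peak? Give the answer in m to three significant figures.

The plume is Gaussian with σ = √(2Dt) = √(2 × 0.153 × 341) = 10.21 m.
C/C_peak = exp(−Δx²/(2σ²)) = 0.53 ⇒ Δx = σ·√(−2 ln 0.53) = 10.21 × 1.127 = 11.51 m.
Width = 2Δx = 23.0 m.

23.0 m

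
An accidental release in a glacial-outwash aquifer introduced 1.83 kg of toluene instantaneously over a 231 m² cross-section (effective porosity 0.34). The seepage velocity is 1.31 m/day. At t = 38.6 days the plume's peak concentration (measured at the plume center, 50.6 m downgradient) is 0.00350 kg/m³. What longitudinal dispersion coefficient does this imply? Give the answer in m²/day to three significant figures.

0.0914 m²/day

At the plume center C_max = M/(n_e·A·√(4πDt)), so D = M²/(4πt·(n_e·A·C_max)²).
n_e·A·C_max = 0.34 × 231 × 0.00350 = 0.2749 kg/m.
D = 1.83²/(4π × 38.6 × 0.2749²) = 0.0914 m²/day.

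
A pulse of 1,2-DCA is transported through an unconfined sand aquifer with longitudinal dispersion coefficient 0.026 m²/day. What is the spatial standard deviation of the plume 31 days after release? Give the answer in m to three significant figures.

1.27 m

Dispersive spreading gives a Gaussian with σ² = 2Dt; advection only shifts the center.
σ = √(2 × 0.026 × 31) = 1.27 m.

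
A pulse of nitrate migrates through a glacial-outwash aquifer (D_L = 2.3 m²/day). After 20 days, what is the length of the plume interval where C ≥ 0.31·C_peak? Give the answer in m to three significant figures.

The plume is Gaussian with σ = √(2Dt) = √(2 × 2.3 × 20) = 9.592 m.
C/C_peak = exp(−Δx²/(2σ²)) = 0.31 ⇒ Δx = σ·√(−2 ln 0.31) = 9.592 × 1.530 = 14.68 m.
Width = 2Δx = 29.4 m.

29.4 m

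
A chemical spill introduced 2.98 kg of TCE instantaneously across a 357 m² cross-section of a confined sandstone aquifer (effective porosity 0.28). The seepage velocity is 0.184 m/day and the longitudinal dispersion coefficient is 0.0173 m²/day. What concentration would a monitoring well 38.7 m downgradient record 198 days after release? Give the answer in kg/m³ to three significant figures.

For an instantaneous plane source, C(x,t) = M/(n_e·A·√(4πDt)) · exp(−(x−vt)²/(4Dt)), with n_e·A the pore (flow) area.
Plume center vt = 0.184 × 198 = 36.432 m, so the well at 38.7 m is 2.268 m downgradient of the peak.
√(4πDt) = 6.561 m, giving peak height M/(n_e·A·√(4πDt)) = 2.98/(0.28 × 357 × 6.561) = 0.004544 kg/m³.
(x−vt)²/(4Dt) = (2.268)²/(4 × 0.0173 × 198) = 0.3754; exp(−0.3754) = 0.6870.
C = 0.004544 × 0.6870 = 0.00312 kg/m³.

0.00312 kg/m³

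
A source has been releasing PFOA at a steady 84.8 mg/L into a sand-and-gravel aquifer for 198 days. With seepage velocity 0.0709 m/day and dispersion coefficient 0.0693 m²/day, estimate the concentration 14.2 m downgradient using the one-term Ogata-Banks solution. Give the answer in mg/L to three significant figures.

For a continuous step input, C/C₀ ≈ ½·erfc((x−vt)/(2√(Dt))).
vt = 0.0709 × 198 = 14.0382 m and 2√(Dt) = 2√(0.0693 × 198) = 7.408 m.
Argument (x−vt)/(2√(Dt)) = (14.2 − 14.0382)/7.408 = 0.02184; ½·erfc(0.02184) = 0.4877.
C = 84.8 × 0.4877 = 41.4 mg/L.

41.4 mg/L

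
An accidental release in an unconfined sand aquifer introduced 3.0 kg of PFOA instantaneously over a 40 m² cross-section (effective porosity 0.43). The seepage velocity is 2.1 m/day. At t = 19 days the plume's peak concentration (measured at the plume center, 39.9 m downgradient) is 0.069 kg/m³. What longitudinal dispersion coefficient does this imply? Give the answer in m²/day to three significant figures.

At the plume center C_max = M/(n_e·A·√(4πDt)), so D = M²/(4πt·(n_e·A·C_max)²).
n_e·A·C_max = 0.43 × 40 × 0.069 = 1.187 kg/m.
D = 3.0²/(4π × 19 × 1.187²) = 0.0268 m²/day.

0.0268 m²/day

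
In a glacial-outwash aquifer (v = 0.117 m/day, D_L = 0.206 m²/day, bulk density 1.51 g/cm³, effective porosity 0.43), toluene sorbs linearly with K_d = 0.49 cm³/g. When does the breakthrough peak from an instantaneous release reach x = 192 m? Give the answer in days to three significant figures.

Retardation factor R = 1 + ρ_b·K_d/n = 1 + 1.51 × 0.49/0.43 = 2.721.
Sorption retards both mechanisms: v_R = v/R = 0.04300 m/day, D_R = D/R = 0.07571 m²/day.
Peak time from v_R²t² + 2D_R t − x² = 0: t = (√(D_R² + v_R²x²) − D_R)/v_R².
√(D_R² + v_R²x²) = √(0.07571² + 0.04300² × 192²) = 8.256; v_R² = 0.001849.
t = (8.256 − 0.07571)/0.001849 = 4420 days.

4420 days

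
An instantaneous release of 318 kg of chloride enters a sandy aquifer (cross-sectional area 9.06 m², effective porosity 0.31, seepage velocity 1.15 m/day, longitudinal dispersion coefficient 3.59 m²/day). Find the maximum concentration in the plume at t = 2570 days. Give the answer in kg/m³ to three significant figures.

The peak of an instantaneous 1D plume sits at x = vt; there the Gaussian factor is 1 and C_max = M/(n_e·A·√(4πDt)), where n_e·A is the pore area the mass is dissolved in.
√(4πDt) = √(4π × 3.59 × 2570) = 340.5 m, so C_max = 318/(0.31 × 9.06 × 340.5) = 0.333 kg/m³.

0.333 kg/m³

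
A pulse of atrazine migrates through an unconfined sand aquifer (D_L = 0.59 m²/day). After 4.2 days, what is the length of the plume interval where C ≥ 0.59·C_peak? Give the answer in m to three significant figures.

The plume is Gaussian with σ = √(2Dt) = √(2 × 0.59 × 4.2) = 2.226 m.
C/C_peak = exp(−Δx²/(2σ²)) = 0.59 ⇒ Δx = σ·√(−2 ln 0.59) = 2.226 × 1.027 = 2.286 m.
Width = 2Δx = 4.57 m.

4.57 m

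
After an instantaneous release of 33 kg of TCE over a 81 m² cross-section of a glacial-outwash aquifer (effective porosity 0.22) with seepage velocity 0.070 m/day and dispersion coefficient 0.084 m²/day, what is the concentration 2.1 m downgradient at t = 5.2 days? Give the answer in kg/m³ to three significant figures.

For an instantaneous plane source, C(x,t) = M/(n_e·A·√(4πDt)) · exp(−(x−vt)²/(4Dt)), with n_e·A the pore (flow) area.
Plume center vt = 0.070 × 5.2 = 0.364 m, so the well at 2.1 m is 1.736 m downgradient of the peak.
√(4πDt) = 2.343 m, giving peak height M/(n_e·A·√(4πDt)) = 33/(0.22 × 81 × 2.343) = 0.7904 kg/m³.
(x−vt)²/(4Dt) = (1.736)²/(4 × 0.084 × 5.2) = 1.725; exp(−1.725) = 0.1782.
C = 0.7904 × 0.1782 = 0.141 kg/m³.

0.141 kg/m³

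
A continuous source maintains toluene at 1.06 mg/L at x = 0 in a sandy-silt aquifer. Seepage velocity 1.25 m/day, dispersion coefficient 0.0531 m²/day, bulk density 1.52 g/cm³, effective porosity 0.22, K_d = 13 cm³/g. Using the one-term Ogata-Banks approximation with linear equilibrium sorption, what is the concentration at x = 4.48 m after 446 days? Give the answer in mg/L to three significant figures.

1.05 mg/L

Retardation factor R = 1 + ρ_b·K_d/n = 1 + 1.52 × 13/0.22 = 90.82.
Sorption retards both mechanisms: v_R = v/R = 0.01376 m/day, D_R = D/R = 0.0005847 m²/day.
v_R·t = 0.01376 × 446 = 6.13696 m; 2√(D_R t) = 1.021 m; argument = (4.48 − 6.13696)/1.021 = -1.623.
C = C₀ × ½·erfc(-1.623) = 1.06 × 0.9891 = 1.05 mg/L.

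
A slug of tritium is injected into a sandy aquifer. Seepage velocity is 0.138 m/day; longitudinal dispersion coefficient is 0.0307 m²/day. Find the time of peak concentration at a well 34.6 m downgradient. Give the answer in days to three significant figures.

For the 1D instantaneous-source solution, setting ∂C/∂t = 0 at fixed x gives v²t² + 2Dt − x² = 0, so t = (√(D² + v²x²) − D)/v².
√(D² + v²x²) = √(0.0307² + 0.138² × 34.6²) = 4.775; v² = 0.019044.
t = (4.775 − 0.0307)/0.019044 = 249 days (vs. the pure-advection estimate x/v = 251 d).

249 days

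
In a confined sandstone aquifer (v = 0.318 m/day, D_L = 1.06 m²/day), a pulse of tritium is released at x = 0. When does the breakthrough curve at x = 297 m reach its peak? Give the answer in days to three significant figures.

For the 1D instantaneous-source solution, setting ∂C/∂t = 0 at fixed x gives v²t² + 2Dt − x² = 0, so t = (√(D² + v²x²) − D)/v².
√(D² + v²x²) = √(1.06² + 0.318² × 297²) = 94.45; v² = 0.101124.
t = (94.45 − 1.06)/0.101124 = 924 days (vs. the pure-advection estimate x/v = 934 d).

924 days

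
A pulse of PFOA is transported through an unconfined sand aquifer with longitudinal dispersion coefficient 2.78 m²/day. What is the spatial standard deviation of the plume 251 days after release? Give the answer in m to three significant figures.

37.4 m

Dispersive spreading gives a Gaussian with σ² = 2Dt; advection only shifts the center.
σ = √(2 × 2.78 × 251) = 37.4 m.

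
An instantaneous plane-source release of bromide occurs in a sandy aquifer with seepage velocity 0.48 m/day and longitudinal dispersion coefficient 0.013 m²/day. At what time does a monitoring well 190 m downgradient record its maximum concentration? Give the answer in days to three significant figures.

396 days

For the 1D instantaneous-source solution, setting ∂C/∂t = 0 at fixed x gives v²t² + 2Dt − x² = 0, so t = (√(D² + v²x²) − D)/v².
√(D² + v²x²) = √(0.013² + 0.48² × 190²) = 91.20; v² = 0.2304.
t = (91.20 − 0.013)/0.2304 = 396 days (vs. the pure-advection estimate x/v = 396 d).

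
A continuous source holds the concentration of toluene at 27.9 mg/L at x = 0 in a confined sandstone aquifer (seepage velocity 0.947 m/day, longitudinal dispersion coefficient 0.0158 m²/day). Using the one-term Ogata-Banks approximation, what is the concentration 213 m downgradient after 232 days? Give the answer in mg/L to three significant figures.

27.7 mg/L

For a continuous step input, C/C₀ ≈ ½·erfc((x−vt)/(2√(Dt))).
vt = 0.947 × 232 = 219.704 m and 2√(Dt) = 2√(0.0158 × 232) = 3.829 m.
Argument (x−vt)/(2√(Dt)) = (213 − 219.704)/3.829 = -1.751; ½·erfc(-1.751) = 0.9934.
C = 27.9 × 0.9934 = 27.7 mg/L.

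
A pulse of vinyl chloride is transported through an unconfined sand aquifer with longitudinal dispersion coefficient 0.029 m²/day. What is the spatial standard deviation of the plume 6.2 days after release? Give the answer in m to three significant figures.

Dispersive spreading gives a Gaussian with σ² = 2Dt; advection only shifts the center.
σ = √(2 × 0.029 × 6.2) = 0.600 m.

0.600 m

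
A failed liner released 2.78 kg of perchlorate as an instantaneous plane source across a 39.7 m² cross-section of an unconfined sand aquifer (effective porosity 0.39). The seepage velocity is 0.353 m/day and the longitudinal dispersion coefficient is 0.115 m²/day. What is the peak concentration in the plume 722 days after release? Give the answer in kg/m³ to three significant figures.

The peak of an instantaneous 1D plume sits at x = vt; there the Gaussian factor is 1 and C_max = M/(n_e·A·√(4πDt)), where n_e·A is the pore area the mass is dissolved in.
√(4πDt) = √(4π × 0.115 × 722) = 32.30 m, so C_max = 2.78/(0.39 × 39.7 × 32.30) = 0.00556 kg/m³.

0.00556 kg/m³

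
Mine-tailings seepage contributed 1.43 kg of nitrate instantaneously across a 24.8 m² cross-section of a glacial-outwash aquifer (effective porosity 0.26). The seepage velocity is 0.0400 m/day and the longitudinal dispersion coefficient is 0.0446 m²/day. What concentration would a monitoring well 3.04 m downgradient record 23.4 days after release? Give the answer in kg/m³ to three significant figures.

For an instantaneous plane source, C(x,t) = M/(n_e·A·√(4πDt)) · exp(−(x−vt)²/(4Dt)), with n_e·A the pore (flow) area.
Plume center vt = 0.0400 × 23.4 = 0.936 m, so the well at 3.04 m is 2.104 m downgradient of the peak.
√(4πDt) = 3.621 m, giving peak height M/(n_e·A·√(4πDt)) = 1.43/(0.26 × 24.8 × 3.621) = 0.06125 kg/m³.
(x−vt)²/(4Dt) = (2.104)²/(4 × 0.0446 × 23.4) = 1.060; exp(−1.060) = 0.3465.
C = 0.06125 × 0.3465 = 0.0212 kg/m³.

0.0212 kg/m³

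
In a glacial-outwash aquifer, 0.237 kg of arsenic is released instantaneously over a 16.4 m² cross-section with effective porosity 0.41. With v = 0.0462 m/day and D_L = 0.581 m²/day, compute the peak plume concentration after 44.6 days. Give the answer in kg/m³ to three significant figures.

0.00195 kg/m³

The peak of an instantaneous 1D plume sits at x = vt; there the Gaussian factor is 1 and C_max = M/(n_e·A·√(4πDt)), where n_e·A is the pore area the mass is dissolved in.
√(4πDt) = √(4π × 0.581 × 44.6) = 18.05 m, so C_max = 0.237/(0.41 × 16.4 × 18.05) = 0.00195 kg/m³.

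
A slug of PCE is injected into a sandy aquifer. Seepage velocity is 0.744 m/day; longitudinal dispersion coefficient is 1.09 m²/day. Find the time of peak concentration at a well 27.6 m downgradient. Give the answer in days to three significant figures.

For the 1D instantaneous-source solution, setting ∂C/∂t = 0 at fixed x gives v²t² + 2Dt − x² = 0, so t = (√(D² + v²x²) − D)/v².
√(D² + v²x²) = √(1.09² + 0.744² × 27.6²) = 20.56; v² = 0.553536.
t = (20.56 − 1.09)/0.553536 = 35.2 days (vs. the pure-advection estimate x/v = 37.1 d).

35.2 days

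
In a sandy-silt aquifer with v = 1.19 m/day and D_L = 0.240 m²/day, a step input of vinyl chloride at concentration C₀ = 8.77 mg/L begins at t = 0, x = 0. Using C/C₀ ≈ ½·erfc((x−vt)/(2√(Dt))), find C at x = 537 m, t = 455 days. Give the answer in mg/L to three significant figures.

For a continuous step input, C/C₀ ≈ ½·erfc((x−vt)/(2√(Dt))).
vt = 1.19 × 455 = 541.45 m and 2√(Dt) = 2√(0.240 × 455) = 20.90 m.
Argument (x−vt)/(2√(Dt)) = (537 − 541.45)/20.90 = -0.2129; ½·erfc(-0.2129) = 0.6183.
C = 8.77 × 0.6183 = 5.42 mg/L.

5.42 mg/L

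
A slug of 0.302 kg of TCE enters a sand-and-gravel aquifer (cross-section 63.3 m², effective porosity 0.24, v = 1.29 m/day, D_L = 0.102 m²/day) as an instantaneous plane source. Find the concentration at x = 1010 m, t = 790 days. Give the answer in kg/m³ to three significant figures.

For an instantaneous plane source, C(x,t) = M/(n_e·A·√(4πDt)) · exp(−(x−vt)²/(4Dt)), with n_e·A the pore (flow) area.
Plume center vt = 1.29 × 790 = 1019.1 m, so the well at 1010 m is 9.1 m upgradient of the peak.
√(4πDt) = 31.82 m, giving peak height M/(n_e·A·√(4πDt)) = 0.302/(0.24 × 63.3 × 31.82) = 0.0006247 kg/m³.
(x−vt)²/(4Dt) = (-9.1)²/(4 × 0.102 × 790) = 0.2569; exp(−0.2569) = 0.7734.
C = 0.0006247 × 0.7734 = 0.000483 kg/m³.

0.000483 kg/m³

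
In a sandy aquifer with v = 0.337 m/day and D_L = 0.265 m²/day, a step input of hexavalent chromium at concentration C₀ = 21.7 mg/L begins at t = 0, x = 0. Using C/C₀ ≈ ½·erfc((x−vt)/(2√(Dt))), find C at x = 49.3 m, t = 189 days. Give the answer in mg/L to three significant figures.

20.1 mg/L

For a continuous step input, C/C₀ ≈ ½·erfc((x−vt)/(2√(Dt))).
vt = 0.337 × 189 = 63.693 m and 2√(Dt) = 2√(0.265 × 189) = 14.15 m.
Argument (x−vt)/(2√(Dt)) = (49.3 − 63.693)/14.15 = -1.017; ½·erfc(-1.017) = 0.9248.
C = 21.7 × 0.9248 = 20.1 mg/L.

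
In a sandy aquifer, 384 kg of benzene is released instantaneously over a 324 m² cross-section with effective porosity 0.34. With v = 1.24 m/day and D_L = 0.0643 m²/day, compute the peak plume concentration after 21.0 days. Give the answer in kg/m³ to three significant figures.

0.846 kg/m³

The peak of an instantaneous 1D plume sits at x = vt; there the Gaussian factor is 1 and C_max = M/(n_e·A·√(4πDt)), where n_e·A is the pore area the mass is dissolved in.
√(4πDt) = √(4π × 0.0643 × 21.0) = 4.119 m, so C_max = 384/(0.34 × 324 × 4.119) = 0.846 kg/m³.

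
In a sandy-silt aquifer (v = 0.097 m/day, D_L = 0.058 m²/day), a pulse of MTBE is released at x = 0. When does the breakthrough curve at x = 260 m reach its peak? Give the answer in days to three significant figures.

For the 1D instantaneous-source solution, setting ∂C/∂t = 0 at fixed x gives v²t² + 2Dt − x² = 0, so t = (√(D² + v²x²) − D)/v².
√(D² + v²x²) = √(0.058² + 0.097² × 260²) = 25.22; v² = 0.009409.
t = (25.22 − 0.058)/0.009409 = 2670 days (vs. the pure-advection estimate x/v = 2680 d).

2670 days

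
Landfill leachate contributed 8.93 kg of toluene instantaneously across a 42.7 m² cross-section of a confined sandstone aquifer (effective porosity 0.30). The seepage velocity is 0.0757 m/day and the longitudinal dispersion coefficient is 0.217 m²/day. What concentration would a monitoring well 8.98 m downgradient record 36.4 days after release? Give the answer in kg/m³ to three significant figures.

For an instantaneous plane source, C(x,t) = M/(n_e·A·√(4πDt)) · exp(−(x−vt)²/(4Dt)), with n_e·A the pore (flow) area.
Plume center vt = 0.0757 × 36.4 = 2.75548 m, so the well at 8.98 m is 6.22452 m downgradient of the peak.
√(4πDt) = 9.963 m, giving peak height M/(n_e·A·√(4πDt)) = 8.93/(0.30 × 42.7 × 9.963) = 0.06997 kg/m³.
(x−vt)²/(4Dt) = (6.22452)²/(4 × 0.217 × 36.4) = 1.226; exp(−1.226) = 0.2935.
C = 0.06997 × 0.2935 = 0.0205 kg/m³.

0.0205 kg/m³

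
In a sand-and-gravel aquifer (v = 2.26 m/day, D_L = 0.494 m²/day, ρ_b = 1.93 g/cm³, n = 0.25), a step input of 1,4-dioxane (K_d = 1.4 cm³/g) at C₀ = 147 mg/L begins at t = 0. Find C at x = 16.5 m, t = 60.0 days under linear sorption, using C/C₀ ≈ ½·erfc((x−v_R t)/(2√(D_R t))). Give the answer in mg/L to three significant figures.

Retardation factor R = 1 + ρ_b·K_d/n = 1 + 1.93 × 1.4/0.25 = 11.81.
Sorption retards both mechanisms: v_R = v/R = 0.1914 m/day, D_R = D/R = 0.04183 m²/day.
v_R·t = 0.1914 × 60.0 = 11.484 m; 2√(D_R t) = 3.168 m; argument = (16.5 − 11.484)/3.168 = 1.583.
C = C₀ × ½·erfc(1.583) = 147 × 0.01259 = 1.85 mg/L.

1.85 mg/L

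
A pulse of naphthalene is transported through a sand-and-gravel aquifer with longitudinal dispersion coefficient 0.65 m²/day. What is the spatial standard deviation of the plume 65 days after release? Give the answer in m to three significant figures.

9.19 m

Dispersive spreading gives a Gaussian with σ² = 2Dt; advection only shifts the center.
σ = √(2 × 0.65 × 65) = 9.19 m.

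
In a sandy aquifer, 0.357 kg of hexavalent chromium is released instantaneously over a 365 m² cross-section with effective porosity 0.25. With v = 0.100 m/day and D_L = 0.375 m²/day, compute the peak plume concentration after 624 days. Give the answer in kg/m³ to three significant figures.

The peak of an instantaneous 1D plume sits at x = vt; there the Gaussian factor is 1 and C_max = M/(n_e·A·√(4πDt)), where n_e·A is the pore area the mass is dissolved in.
√(4πDt) = √(4π × 0.375 × 624) = 54.23 m, so C_max = 0.357/(0.25 × 365 × 54.23) = 7.21e-05 kg/m³.

7.21e-05 kg/m³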